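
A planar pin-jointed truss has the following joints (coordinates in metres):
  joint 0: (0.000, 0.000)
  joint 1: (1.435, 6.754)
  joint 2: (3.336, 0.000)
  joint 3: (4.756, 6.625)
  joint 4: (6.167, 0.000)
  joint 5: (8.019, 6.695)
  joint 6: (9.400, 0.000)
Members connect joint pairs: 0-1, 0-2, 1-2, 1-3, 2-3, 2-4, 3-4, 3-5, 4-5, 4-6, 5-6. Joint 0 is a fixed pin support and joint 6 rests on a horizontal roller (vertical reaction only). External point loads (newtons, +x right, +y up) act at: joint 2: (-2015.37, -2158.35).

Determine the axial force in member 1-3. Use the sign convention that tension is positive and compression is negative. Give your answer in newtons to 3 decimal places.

N=7 nodes, M=11 members, R=3 reactions → 2N=14, M+R=14
member 0 (0-1): L=6.9048, (cx,cy)=(0.2078,0.9782)
member 1 (0-2): L=3.3360, (cx,cy)=(1.0000,0.0000)
member 2 (1-2): L=7.0164, (cx,cy)=(0.2709,-0.9626)
member 3 (1-3): L=3.3235, (cx,cy)=(0.9992,-0.0388)
member 4 (2-3): L=6.7755, (cx,cy)=(0.2096,0.9778)
member 5 (2-4): L=2.8310, (cx,cy)=(1.0000,0.0000)
member 6 (3-4): L=6.7736, (cx,cy)=(0.2083,-0.9781)
member 7 (3-5): L=3.2638, (cx,cy)=(0.9998,0.0214)
member 8 (4-5): L=6.9464, (cx,cy)=(0.2666,0.9638)
member 9 (4-6): L=3.2330, (cx,cy)=(1.0000,0.0000)
member 10 (5-6): L=6.8359, (cx,cy)=(0.2020,-0.9794)
solve A·x = −loads:
  F[0-1] = -1423.4456 N (compression)
  F[0-2] = -1719.5387 N (compression)
  F[1-2] = +1474.5256 N (tension)
  F[1-3] = -695.8568 N (compression)
  F[2-3] = +755.7595 N (tension)
  F[2-4] = +536.9408 N (tension)
  F[3-4] = -791.3265 N (compression)
  F[3-5] = -372.1860 N (compression)
  F[4-5] = +803.0338 N (tension)
  F[4-6] = +158.0022 N (tension)
  F[5-6] = -782.1107 N (compression)
  Rx@0 = +2015.3700 N
  Ry@0 = +1392.3654 N
  Ry@6 = +765.9846 N

-695.857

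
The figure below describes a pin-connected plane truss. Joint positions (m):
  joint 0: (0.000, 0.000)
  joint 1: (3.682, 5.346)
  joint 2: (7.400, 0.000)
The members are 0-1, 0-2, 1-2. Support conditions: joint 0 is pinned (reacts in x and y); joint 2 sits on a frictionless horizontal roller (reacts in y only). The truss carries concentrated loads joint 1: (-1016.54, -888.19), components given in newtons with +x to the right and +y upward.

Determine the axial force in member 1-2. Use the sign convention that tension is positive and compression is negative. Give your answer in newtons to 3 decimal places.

356.219

N=3 nodes, M=3 members, R=3 reactions → 2N=6, M+R=6
member 0 (0-1): L=6.4913, (cx,cy)=(0.5672,0.8236)
member 1 (0-2): L=7.4000, (cx,cy)=(1.0000,0.0000)
member 2 (1-2): L=6.5118, (cx,cy)=(0.5710,-0.8210)
solve A·x = −loads:
  F[0-1] = -1433.5683 N (compression)
  F[0-2] = -203.3890 N (compression)
  F[1-2] = +356.2195 N (tension)
  Rx@0 = +1016.5400 N
  Ry@0 = +1180.6369 N
  Ry@2 = -292.4469 N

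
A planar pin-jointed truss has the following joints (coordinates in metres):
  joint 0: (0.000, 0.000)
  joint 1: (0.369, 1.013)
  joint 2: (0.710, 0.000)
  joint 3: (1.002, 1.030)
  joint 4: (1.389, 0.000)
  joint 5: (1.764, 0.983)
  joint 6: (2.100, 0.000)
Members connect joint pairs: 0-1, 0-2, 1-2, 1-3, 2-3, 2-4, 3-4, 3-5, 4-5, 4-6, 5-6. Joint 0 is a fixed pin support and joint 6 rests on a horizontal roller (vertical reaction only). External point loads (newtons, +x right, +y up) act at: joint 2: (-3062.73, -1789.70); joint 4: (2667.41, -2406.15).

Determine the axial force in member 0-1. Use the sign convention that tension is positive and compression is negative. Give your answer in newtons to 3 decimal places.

N=7 nodes, M=11 members, R=3 reactions → 2N=14, M+R=14
member 0 (0-1): L=1.0781, (cx,cy)=(0.3423,0.9396)
member 1 (0-2): L=0.7100, (cx,cy)=(1.0000,0.0000)
member 2 (1-2): L=1.0689, (cx,cy)=(0.3190,-0.9477)
member 3 (1-3): L=0.6332, (cx,cy)=(0.9996,0.0268)
member 4 (2-3): L=1.0706, (cx,cy)=(0.2727,0.9621)
member 5 (2-4): L=0.6790, (cx,cy)=(1.0000,0.0000)
member 6 (3-4): L=1.1003, (cx,cy)=(0.3517,-0.9361)
member 7 (3-5): L=0.7634, (cx,cy)=(0.9981,-0.0616)
member 8 (4-5): L=1.0521, (cx,cy)=(0.3564,0.9343)
member 9 (4-6): L=0.7110, (cx,cy)=(1.0000,0.0000)
member 10 (5-6): L=1.0388, (cx,cy)=(0.3234,-0.9462)
solve A·x = −loads:
  F[0-1] = -2127.7743 N (compression)
  F[0-2] = +332.9412 N (tension)
  F[1-2] = +2070.1477 N (tension)
  F[1-3] = -1389.2076 N (compression)
  F[2-3] = -179.0580 N (compression)
  F[2-4] = +4104.9544 N (tension)
  F[3-4] = +326.1467 N (tension)
  F[3-5] = -1555.2069 N (compression)
  F[4-5] = +2248.5209 N (tension)
  F[4-6] = +750.8166 N (tension)
  F[5-6] = -2321.3602 N (compression)
  Rx@0 = +395.3200 N
  Ry@0 = +1999.2646 N
  Ry@6 = +2196.5854 N

-2127.774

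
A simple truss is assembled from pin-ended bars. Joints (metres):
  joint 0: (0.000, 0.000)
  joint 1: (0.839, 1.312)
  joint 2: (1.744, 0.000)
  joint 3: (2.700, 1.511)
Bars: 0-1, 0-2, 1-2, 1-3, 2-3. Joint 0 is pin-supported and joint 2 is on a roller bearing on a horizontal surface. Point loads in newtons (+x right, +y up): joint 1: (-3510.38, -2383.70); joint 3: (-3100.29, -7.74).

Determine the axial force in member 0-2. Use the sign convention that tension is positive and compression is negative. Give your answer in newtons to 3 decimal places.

N=4 nodes, M=5 members, R=3 reactions → 2N=8, M+R=8
member 0 (0-1): L=1.5573, (cx,cy)=(0.5387,0.8425)
member 1 (0-2): L=1.7440, (cx,cy)=(1.0000,0.0000)
member 2 (1-2): L=1.5939, (cx,cy)=(0.5678,-0.8232)
member 3 (1-3): L=1.8716, (cx,cy)=(0.9943,0.1063)
member 4 (2-3): L=1.7880, (cx,cy)=(0.5347,0.8451)
solve A·x = −loads:
  F[0-1] = -7786.1995 N (compression)
  F[0-2] = -2415.9025 N (compression)
  F[1-2] = +4641.7607 N (tension)
  F[1-3] = -3338.9354 N (compression)
  F[2-3] = +410.9447 N (tension)
  Rx@0 = +6610.6700 N
  Ry@0 = +6559.6364 N
  Ry@2 = -4168.1964 N

-2415.903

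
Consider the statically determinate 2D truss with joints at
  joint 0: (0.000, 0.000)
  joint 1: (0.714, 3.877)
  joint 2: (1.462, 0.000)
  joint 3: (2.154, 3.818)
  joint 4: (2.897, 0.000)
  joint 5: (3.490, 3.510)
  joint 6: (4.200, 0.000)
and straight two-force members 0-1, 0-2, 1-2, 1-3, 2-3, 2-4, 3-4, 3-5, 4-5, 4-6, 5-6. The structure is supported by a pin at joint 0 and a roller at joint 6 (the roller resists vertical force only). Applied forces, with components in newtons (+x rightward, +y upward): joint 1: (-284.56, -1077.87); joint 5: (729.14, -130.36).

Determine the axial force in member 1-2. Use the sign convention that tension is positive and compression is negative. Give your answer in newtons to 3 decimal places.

-528.918

N=7 nodes, M=11 members, R=3 reactions → 2N=14, M+R=14
member 0 (0-1): L=3.9422, (cx,cy)=(0.1811,0.9835)
member 1 (0-2): L=1.4620, (cx,cy)=(1.0000,0.0000)
member 2 (1-2): L=3.9485, (cx,cy)=(0.1894,-0.9819)
member 3 (1-3): L=1.4412, (cx,cy)=(0.9992,-0.0409)
member 4 (2-3): L=3.8802, (cx,cy)=(0.1783,0.9840)
member 5 (2-4): L=1.4350, (cx,cy)=(1.0000,0.0000)
member 6 (3-4): L=3.8896, (cx,cy)=(0.1910,-0.9816)
member 7 (3-5): L=1.3710, (cx,cy)=(0.9744,-0.2246)
member 8 (4-5): L=3.5597, (cx,cy)=(0.1666,0.9860)
member 9 (4-6): L=1.3030, (cx,cy)=(1.0000,0.0000)
member 10 (5-6): L=3.5811, (cx,cy)=(0.1983,-0.9801)
solve A·x = −loads:
  F[0-1] = -579.5778 N (compression)
  F[0-2] = +549.5515 N (tension)
  F[1-2] = -528.9185 N (compression)
  F[1-3] = +280.0211 N (tension)
  F[2-3] = +527.8024 N (tension)
  F[2-4] = +355.2248 N (tension)
  F[3-4] = -633.6524 N (compression)
  F[3-5] = +507.9389 N (tension)
  F[4-5] = +630.7983 N (tension)
  F[4-6] = +129.1022 N (tension)
  F[5-6] = -651.1640 N (compression)
  Rx@0 = -444.5800 N
  Ry@0 = +569.9924 N
  Ry@6 = +638.2376 N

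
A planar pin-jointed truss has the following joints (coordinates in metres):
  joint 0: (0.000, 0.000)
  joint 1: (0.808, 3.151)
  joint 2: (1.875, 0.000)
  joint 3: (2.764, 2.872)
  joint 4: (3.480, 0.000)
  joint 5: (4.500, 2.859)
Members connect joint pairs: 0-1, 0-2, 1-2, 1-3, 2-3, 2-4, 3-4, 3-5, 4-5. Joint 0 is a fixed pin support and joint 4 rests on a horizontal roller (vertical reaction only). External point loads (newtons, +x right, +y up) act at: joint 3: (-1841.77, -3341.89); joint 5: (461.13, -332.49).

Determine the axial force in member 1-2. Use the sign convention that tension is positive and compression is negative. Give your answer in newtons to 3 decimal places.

N=6 nodes, M=9 members, R=3 reactions → 2N=12, M+R=12
member 0 (0-1): L=3.2529, (cx,cy)=(0.2484,0.9687)
member 1 (0-2): L=1.8750, (cx,cy)=(1.0000,0.0000)
member 2 (1-2): L=3.3268, (cx,cy)=(0.3207,-0.9472)
member 3 (1-3): L=1.9758, (cx,cy)=(0.9900,-0.1412)
member 4 (2-3): L=3.0064, (cx,cy)=(0.2957,0.9553)
member 5 (2-4): L=1.6050, (cx,cy)=(1.0000,0.0000)
member 6 (3-4): L=2.9599, (cx,cy)=(0.2419,-0.9703)
member 7 (3-5): L=1.7360, (cx,cy)=(1.0000,-0.0075)
member 8 (4-5): L=3.0355, (cx,cy)=(0.3360,0.9419)
solve A·x = −loads:
  F[0-1] = -1787.2912 N (compression)
  F[0-2] = -936.6945 N (compression)
  F[1-2] = +1990.8582 N (tension)
  F[1-3] = -1093.4360 N (compression)
  F[2-3] = -1973.9528 N (compression)
  F[2-4] = +285.5339 N (tension)
  F[3-4] = -1664.3720 N (compression)
  F[3-5] = +578.2233 N (tension)
  F[4-5] = -348.4194 N (compression)
  Rx@0 = +1380.6400 N
  Ry@0 = +1731.2776 N
  Ry@4 = +1943.1024 N

1990.858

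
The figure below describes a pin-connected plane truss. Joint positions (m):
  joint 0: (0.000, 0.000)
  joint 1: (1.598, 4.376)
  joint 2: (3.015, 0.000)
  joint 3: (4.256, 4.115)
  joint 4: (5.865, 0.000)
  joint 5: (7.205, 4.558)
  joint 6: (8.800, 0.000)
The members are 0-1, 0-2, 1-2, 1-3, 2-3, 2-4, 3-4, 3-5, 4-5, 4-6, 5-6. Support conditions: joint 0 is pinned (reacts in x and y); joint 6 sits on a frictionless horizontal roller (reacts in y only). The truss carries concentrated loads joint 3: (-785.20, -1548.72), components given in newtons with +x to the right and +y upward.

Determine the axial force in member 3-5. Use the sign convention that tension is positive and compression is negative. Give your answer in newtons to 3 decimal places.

-260.127

N=7 nodes, M=11 members, R=3 reactions → 2N=14, M+R=14
member 0 (0-1): L=4.6586, (cx,cy)=(0.3430,0.9393)
member 1 (0-2): L=3.0150, (cx,cy)=(1.0000,0.0000)
member 2 (1-2): L=4.5997, (cx,cy)=(0.3081,-0.9514)
member 3 (1-3): L=2.6708, (cx,cy)=(0.9952,-0.0977)
member 4 (2-3): L=4.2981, (cx,cy)=(0.2887,0.9574)
member 5 (2-4): L=2.8500, (cx,cy)=(1.0000,0.0000)
member 6 (3-4): L=4.4184, (cx,cy)=(0.3642,-0.9313)
member 7 (3-5): L=2.9821, (cx,cy)=(0.9889,0.1486)
member 8 (4-5): L=4.7509, (cx,cy)=(0.2821,0.9594)
member 9 (4-6): L=2.9350, (cx,cy)=(1.0000,0.0000)
member 10 (5-6): L=4.8290, (cx,cy)=(0.3303,-0.9439)
solve A·x = −loads:
  F[0-1] = -1242.2412 N (compression)
  F[0-2] = -359.0887 N (compression)
  F[1-2] = +1312.2286 N (tension)
  F[1-3] = -834.3545 N (compression)
  F[2-3] = -1303.9458 N (compression)
  F[2-4] = +421.6557 N (tension)
  F[3-4] = -451.4909 N (compression)
  F[3-5] = -260.1268 N (compression)
  F[4-5] = +438.2847 N (tension)
  F[4-6] = +133.6213 N (tension)
  F[5-6] = -404.5514 N (compression)
  Rx@0 = +785.2000 N
  Ry@0 = +1166.8729 N
  Ry@6 = +381.8471 N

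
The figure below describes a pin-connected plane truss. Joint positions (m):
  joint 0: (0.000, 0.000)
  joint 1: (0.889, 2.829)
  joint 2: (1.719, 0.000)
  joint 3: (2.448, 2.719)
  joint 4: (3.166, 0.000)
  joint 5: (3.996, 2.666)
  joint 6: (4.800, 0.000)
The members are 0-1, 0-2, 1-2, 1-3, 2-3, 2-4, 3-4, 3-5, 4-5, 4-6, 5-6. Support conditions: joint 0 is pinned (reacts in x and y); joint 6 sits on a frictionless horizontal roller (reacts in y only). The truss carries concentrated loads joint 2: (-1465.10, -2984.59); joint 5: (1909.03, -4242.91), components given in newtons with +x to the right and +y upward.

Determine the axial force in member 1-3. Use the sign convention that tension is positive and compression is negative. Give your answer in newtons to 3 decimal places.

-974.158

N=7 nodes, M=11 members, R=3 reactions → 2N=14, M+R=14
member 0 (0-1): L=2.9654, (cx,cy)=(0.2998,0.9540)
member 1 (0-2): L=1.7190, (cx,cy)=(1.0000,0.0000)
member 2 (1-2): L=2.9482, (cx,cy)=(0.2815,-0.9596)
member 3 (1-3): L=1.5629, (cx,cy)=(0.9975,-0.0704)
member 4 (2-3): L=2.8150, (cx,cy)=(0.2590,0.9659)
member 5 (2-4): L=1.4470, (cx,cy)=(1.0000,0.0000)
member 6 (3-4): L=2.8122, (cx,cy)=(0.2553,-0.9669)
member 7 (3-5): L=1.5489, (cx,cy)=(0.9994,-0.0342)
member 8 (4-5): L=2.7922, (cx,cy)=(0.2973,0.9548)
member 9 (4-6): L=1.6340, (cx,cy)=(1.0000,0.0000)
member 10 (5-6): L=2.7846, (cx,cy)=(0.2887,-0.9574)
solve A·x = −loads:
  F[0-1] = -1641.6208 N (compression)
  F[0-2] = +936.0740 N (tension)
  F[1-2] = +1703.5808 N (tension)
  F[1-3] = -974.1580 N (compression)
  F[2-3] = +1397.5888 N (tension)
  F[2-4] = +2518.8428 N (tension)
  F[3-4] = -1458.6928 N (compression)
  F[3-5] = -237.5245 N (compression)
  F[4-5] = +1477.1170 N (tension)
  F[4-6] = +1707.3347 N (tension)
  F[5-6] = -5913.2295 N (compression)
  Rx@0 = -443.9300 N
  Ry@0 = +1566.1141 N
  Ry@6 = +5661.3859 N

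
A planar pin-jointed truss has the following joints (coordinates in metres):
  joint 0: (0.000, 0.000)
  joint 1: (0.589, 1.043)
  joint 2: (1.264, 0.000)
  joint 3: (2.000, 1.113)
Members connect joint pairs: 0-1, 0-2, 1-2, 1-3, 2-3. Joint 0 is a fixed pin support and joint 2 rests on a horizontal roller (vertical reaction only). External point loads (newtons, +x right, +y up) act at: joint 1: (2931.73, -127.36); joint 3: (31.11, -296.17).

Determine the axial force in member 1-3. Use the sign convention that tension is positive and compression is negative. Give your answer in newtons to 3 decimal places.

N=4 nodes, M=5 members, R=3 reactions → 2N=8, M+R=8
member 0 (0-1): L=1.1978, (cx,cy)=(0.4917,0.8707)
member 1 (0-2): L=1.2640, (cx,cy)=(1.0000,0.0000)
member 2 (1-2): L=1.2424, (cx,cy)=(0.5433,-0.8395)
member 3 (1-3): L=1.4127, (cx,cy)=(0.9988,0.0495)
member 4 (2-3): L=1.3343, (cx,cy)=(0.5516,0.8341)
solve A·x = −loads:
  F[0-1] = +2929.6323 N (tension)
  F[0-2] = +1522.2604 N (tension)
  F[1-2] = -3176.4245 N (compression)
  F[1-3] = +234.9469 N (tension)
  F[2-3] = -369.0255 N (compression)
  Rx@0 = -2962.8400 N
  Ry@0 = -2550.9754 N
  Ry@2 = +2974.5054 N

234.947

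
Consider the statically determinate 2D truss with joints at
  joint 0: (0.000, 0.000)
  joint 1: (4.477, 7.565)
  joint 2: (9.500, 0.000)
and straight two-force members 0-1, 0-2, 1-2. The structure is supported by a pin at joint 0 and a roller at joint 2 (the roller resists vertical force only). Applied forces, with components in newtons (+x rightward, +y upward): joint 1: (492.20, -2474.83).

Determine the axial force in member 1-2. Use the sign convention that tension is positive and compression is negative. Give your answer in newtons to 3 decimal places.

N=3 nodes, M=3 members, R=3 reactions → 2N=6, M+R=6
member 0 (0-1): L=8.7905, (cx,cy)=(0.5093,0.8606)
member 1 (0-2): L=9.5000, (cx,cy)=(1.0000,0.0000)
member 2 (1-2): L=9.0807, (cx,cy)=(0.5531,-0.8331)
solve A·x = −loads:
  F[0-1] = -1065.0697 N (compression)
  F[0-2] = +1034.6403 N (tension)
  F[1-2] = -1870.4548 N (compression)
  Rx@0 = -492.2000 N
  Ry@0 = +916.5872 N
  Ry@2 = +1558.2428 N

-1870.455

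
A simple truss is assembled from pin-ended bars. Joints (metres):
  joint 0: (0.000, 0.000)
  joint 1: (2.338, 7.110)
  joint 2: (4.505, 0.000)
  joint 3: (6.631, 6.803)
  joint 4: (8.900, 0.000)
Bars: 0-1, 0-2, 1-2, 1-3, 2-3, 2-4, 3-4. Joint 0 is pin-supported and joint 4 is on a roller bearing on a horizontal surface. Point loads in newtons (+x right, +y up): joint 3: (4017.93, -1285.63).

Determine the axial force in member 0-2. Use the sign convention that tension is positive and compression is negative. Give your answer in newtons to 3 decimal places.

3115.788

N=5 nodes, M=7 members, R=3 reactions → 2N=10, M+R=10
member 0 (0-1): L=7.4845, (cx,cy)=(0.3124,0.9500)
member 1 (0-2): L=4.5050, (cx,cy)=(1.0000,0.0000)
member 2 (1-2): L=7.4329, (cx,cy)=(0.2915,-0.9566)
member 3 (1-3): L=4.3040, (cx,cy)=(0.9975,-0.0713)
member 4 (2-3): L=7.1275, (cx,cy)=(0.2983,0.9545)
member 5 (2-4): L=4.3950, (cx,cy)=(1.0000,0.0000)
member 6 (3-4): L=7.1714, (cx,cy)=(0.3164,-0.9486)
solve A·x = −loads:
  F[0-1] = +2887.9905 N (tension)
  F[0-2] = +3115.7875 N (tension)
  F[1-2] = -3000.9142 N (compression)
  F[1-3] = +1781.5721 N (tension)
  F[2-3] = +3007.4558 N (tension)
  F[2-4] = +1343.8230 N (tension)
  F[3-4] = -4247.2941 N (compression)
  Rx@0 = -4017.9300 N
  Ry@0 = -2743.4700 N
  Ry@4 = +4029.1000 N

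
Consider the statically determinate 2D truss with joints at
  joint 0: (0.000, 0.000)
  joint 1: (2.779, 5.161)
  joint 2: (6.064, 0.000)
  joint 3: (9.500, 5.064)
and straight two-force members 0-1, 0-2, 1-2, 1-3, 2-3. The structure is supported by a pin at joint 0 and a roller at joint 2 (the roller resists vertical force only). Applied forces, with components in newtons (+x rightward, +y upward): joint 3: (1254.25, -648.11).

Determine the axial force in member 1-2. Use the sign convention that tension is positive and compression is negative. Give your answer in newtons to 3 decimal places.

N=4 nodes, M=5 members, R=3 reactions → 2N=8, M+R=8
member 0 (0-1): L=5.8616, (cx,cy)=(0.4741,0.8805)
member 1 (0-2): L=6.0640, (cx,cy)=(1.0000,0.0000)
member 2 (1-2): L=6.1178, (cx,cy)=(0.5370,-0.8436)
member 3 (1-3): L=6.7217, (cx,cy)=(0.9999,-0.0144)
member 4 (2-3): L=6.1197, (cx,cy)=(0.5615,0.8275)
solve A·x = −loads:
  F[0-1] = +1606.6949 N (tension)
  F[0-2] = +492.5162 N (tension)
  F[1-2] = -1705.6031 N (compression)
  F[1-3] = +1677.7493 N (tension)
  F[2-3] = -753.9583 N (compression)
  Rx@0 = -1254.2500 N
  Ry@0 = -1414.6484 N
  Ry@2 = +2062.7584 N

-1705.603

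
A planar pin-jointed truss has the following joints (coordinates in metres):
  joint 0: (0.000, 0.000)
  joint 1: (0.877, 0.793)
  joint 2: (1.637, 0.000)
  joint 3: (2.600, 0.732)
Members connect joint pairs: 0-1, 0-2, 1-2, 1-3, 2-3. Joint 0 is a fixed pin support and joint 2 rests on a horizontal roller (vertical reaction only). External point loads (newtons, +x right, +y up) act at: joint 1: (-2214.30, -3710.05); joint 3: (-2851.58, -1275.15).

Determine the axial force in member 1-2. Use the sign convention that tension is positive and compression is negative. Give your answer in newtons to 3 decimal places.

-485.144

N=4 nodes, M=5 members, R=3 reactions → 2N=8, M+R=8
member 0 (0-1): L=1.1824, (cx,cy)=(0.7417,0.6707)
member 1 (0-2): L=1.6370, (cx,cy)=(1.0000,0.0000)
member 2 (1-2): L=1.0984, (cx,cy)=(0.6919,-0.7220)
member 3 (1-3): L=1.7241, (cx,cy)=(0.9994,-0.0354)
member 4 (2-3): L=1.2096, (cx,cy)=(0.7961,0.6051)
solve A·x = −loads:
  F[0-1] = -4950.2263 N (compression)
  F[0-2] = -1394.1184 N (compression)
  F[1-2] = -485.1438 N (compression)
  F[1-3] = -1122.4812 N (compression)
  F[2-3] = -2172.8053 N (compression)
  Rx@0 = +5065.8800 N
  Ry@0 = +3320.0764 N
  Ry@2 = +1665.1236 N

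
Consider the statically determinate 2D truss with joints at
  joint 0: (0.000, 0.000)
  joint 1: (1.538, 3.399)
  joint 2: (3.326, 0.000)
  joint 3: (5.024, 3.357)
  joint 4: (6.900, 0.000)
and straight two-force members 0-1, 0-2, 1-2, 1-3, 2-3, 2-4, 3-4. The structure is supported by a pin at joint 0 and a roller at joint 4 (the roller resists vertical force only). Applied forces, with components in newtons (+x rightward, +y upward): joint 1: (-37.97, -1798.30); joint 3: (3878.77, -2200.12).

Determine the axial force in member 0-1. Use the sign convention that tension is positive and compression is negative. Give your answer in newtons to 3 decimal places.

-139.657

N=5 nodes, M=7 members, R=3 reactions → 2N=10, M+R=10
member 0 (0-1): L=3.7308, (cx,cy)=(0.4122,0.9111)
member 1 (0-2): L=3.3260, (cx,cy)=(1.0000,0.0000)
member 2 (1-2): L=3.8406, (cx,cy)=(0.4656,-0.8850)
member 3 (1-3): L=3.4863, (cx,cy)=(0.9999,-0.0120)
member 4 (2-3): L=3.7620, (cx,cy)=(0.4514,0.8923)
member 5 (2-4): L=3.5740, (cx,cy)=(1.0000,0.0000)
member 6 (3-4): L=3.8456, (cx,cy)=(0.4878,-0.8729)
solve A·x = −loads:
  F[0-1] = -139.6569 N (compression)
  F[0-2] = +3898.3732 N (tension)
  F[1-2] = -1899.9384 N (compression)
  F[1-3] = +864.9821 N (tension)
  F[2-3] = +1884.3437 N (tension)
  F[2-4] = +2163.3418 N (tension)
  F[3-4] = -4434.6478 N (compression)
  Rx@0 = -3840.8000 N
  Ry@0 = +127.2375 N
  Ry@4 = +3871.1825 N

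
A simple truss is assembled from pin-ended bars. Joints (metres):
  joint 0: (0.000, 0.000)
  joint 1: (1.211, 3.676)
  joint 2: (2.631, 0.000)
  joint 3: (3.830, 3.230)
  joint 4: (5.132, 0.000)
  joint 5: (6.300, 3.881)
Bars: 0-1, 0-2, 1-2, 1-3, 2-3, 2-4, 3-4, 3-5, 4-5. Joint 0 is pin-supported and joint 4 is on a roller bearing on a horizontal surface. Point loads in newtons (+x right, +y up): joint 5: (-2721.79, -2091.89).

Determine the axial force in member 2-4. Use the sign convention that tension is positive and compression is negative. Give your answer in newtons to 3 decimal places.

-845.662

N=6 nodes, M=9 members, R=3 reactions → 2N=12, M+R=12
member 0 (0-1): L=3.8703, (cx,cy)=(0.3129,0.9498)
member 1 (0-2): L=2.6310, (cx,cy)=(1.0000,0.0000)
member 2 (1-2): L=3.9407, (cx,cy)=(0.3603,-0.9328)
member 3 (1-3): L=2.6567, (cx,cy)=(0.9858,-0.1679)
member 4 (2-3): L=3.4454, (cx,cy)=(0.3480,0.9375)
member 5 (2-4): L=2.5010, (cx,cy)=(1.0000,0.0000)
member 6 (3-4): L=3.4825, (cx,cy)=(0.3739,-0.9275)
member 7 (3-5): L=2.5543, (cx,cy)=(0.9670,0.2549)
member 8 (4-5): L=4.0529, (cx,cy)=(0.2882,0.9576)
solve A·x = −loads:
  F[0-1] = -1665.8629 N (compression)
  F[0-2] = -2200.5535 N (compression)
  F[1-2] = +1917.4546 N (tension)
  F[1-3] = -1229.6211 N (compression)
  F[2-3] = -1907.8999 N (compression)
  F[2-4] = -845.6623 N (compression)
  F[3-4] = +1060.1547 N (tension)
  F[3-5] = -2350.0865 N (compression)
  F[4-5] = -1559.0934 N (compression)
  Rx@0 = +2721.7900 N
  Ry@0 = +1582.2174 N
  Ry@4 = +509.6726 N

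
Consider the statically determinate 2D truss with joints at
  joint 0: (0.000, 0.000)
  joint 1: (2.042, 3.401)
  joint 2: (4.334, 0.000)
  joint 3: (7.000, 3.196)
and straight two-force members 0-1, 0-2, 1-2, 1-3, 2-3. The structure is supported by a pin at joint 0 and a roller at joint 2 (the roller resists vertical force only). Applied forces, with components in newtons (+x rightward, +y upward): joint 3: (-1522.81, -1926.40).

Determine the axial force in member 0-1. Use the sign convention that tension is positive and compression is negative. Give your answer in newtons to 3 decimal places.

72.364

N=4 nodes, M=5 members, R=3 reactions → 2N=8, M+R=8
member 0 (0-1): L=3.9669, (cx,cy)=(0.5148,0.8573)
member 1 (0-2): L=4.3340, (cx,cy)=(1.0000,0.0000)
member 2 (1-2): L=4.1012, (cx,cy)=(0.5589,-0.8293)
member 3 (1-3): L=4.9622, (cx,cy)=(0.9991,-0.0413)
member 4 (2-3): L=4.1620, (cx,cy)=(0.6406,0.7679)
solve A·x = −loads:
  F[0-1] = +72.3637 N (tension)
  F[0-2] = -1560.0596 N (compression)
  F[1-2] = -78.8683 N (compression)
  F[1-3] = +81.3952 N (tension)
  F[2-3] = -2504.2612 N (compression)
  Rx@0 = +1522.8100 N
  Ry@0 = -62.0401 N
  Ry@2 = +1988.4401 N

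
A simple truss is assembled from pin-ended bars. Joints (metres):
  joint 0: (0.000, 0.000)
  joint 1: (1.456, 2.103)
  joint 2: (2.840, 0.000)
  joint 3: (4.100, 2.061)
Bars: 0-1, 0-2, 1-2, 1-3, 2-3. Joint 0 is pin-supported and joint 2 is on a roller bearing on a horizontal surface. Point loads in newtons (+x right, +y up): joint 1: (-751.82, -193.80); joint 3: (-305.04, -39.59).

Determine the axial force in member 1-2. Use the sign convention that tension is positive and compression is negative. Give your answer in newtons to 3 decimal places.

N=4 nodes, M=5 members, R=3 reactions → 2N=8, M+R=8
member 0 (0-1): L=2.5578, (cx,cy)=(0.5692,0.8222)
member 1 (0-2): L=2.8400, (cx,cy)=(1.0000,0.0000)
member 2 (1-2): L=2.5176, (cx,cy)=(0.5497,-0.8353)
member 3 (1-3): L=2.6443, (cx,cy)=(0.9999,-0.0159)
member 4 (2-3): L=2.4156, (cx,cy)=(0.5216,0.8532)
solve A·x = −loads:
  F[0-1] = -1039.8781 N (compression)
  F[0-2] = -464.9299 N (compression)
  F[1-2] = +796.7855 N (tension)
  F[1-3] = -278.1705 N (compression)
  F[2-3] = -51.5808 N (compression)
  Rx@0 = +1056.8600 N
  Ry@0 = +854.9650 N
  Ry@2 = -621.5750 N

796.786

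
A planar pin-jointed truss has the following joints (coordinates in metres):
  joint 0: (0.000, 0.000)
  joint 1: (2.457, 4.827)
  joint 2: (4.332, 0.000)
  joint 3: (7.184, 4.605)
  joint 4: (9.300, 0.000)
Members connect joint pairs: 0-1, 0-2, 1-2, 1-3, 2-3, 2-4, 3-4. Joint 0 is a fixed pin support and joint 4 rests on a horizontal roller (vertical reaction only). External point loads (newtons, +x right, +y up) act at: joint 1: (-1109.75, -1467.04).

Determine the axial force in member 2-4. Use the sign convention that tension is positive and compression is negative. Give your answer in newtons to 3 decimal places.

N=5 nodes, M=7 members, R=3 reactions → 2N=10, M+R=10
member 0 (0-1): L=5.4163, (cx,cy)=(0.4536,0.8912)
member 1 (0-2): L=4.3320, (cx,cy)=(1.0000,0.0000)
member 2 (1-2): L=5.1784, (cx,cy)=(0.3621,-0.9321)
member 3 (1-3): L=4.7322, (cx,cy)=(0.9989,-0.0469)
member 4 (2-3): L=5.4166, (cx,cy)=(0.5265,0.8502)
member 5 (2-4): L=4.9680, (cx,cy)=(1.0000,0.0000)
member 6 (3-4): L=5.0679, (cx,cy)=(0.4175,-0.9087)
solve A·x = −loads:
  F[0-1] = -1857.5731 N (compression)
  F[0-2] = -267.1046 N (compression)
  F[1-2] = +192.1771 N (tension)
  F[1-3] = +197.7383 N (tension)
  F[2-3] = -210.7102 N (compression)
  F[2-4] = -86.5761 N (compression)
  F[3-4] = +207.3526 N (tension)
  Rx@0 = +1109.7500 N
  Ry@0 = +1655.4535 N
  Ry@4 = -188.4135 N

-86.576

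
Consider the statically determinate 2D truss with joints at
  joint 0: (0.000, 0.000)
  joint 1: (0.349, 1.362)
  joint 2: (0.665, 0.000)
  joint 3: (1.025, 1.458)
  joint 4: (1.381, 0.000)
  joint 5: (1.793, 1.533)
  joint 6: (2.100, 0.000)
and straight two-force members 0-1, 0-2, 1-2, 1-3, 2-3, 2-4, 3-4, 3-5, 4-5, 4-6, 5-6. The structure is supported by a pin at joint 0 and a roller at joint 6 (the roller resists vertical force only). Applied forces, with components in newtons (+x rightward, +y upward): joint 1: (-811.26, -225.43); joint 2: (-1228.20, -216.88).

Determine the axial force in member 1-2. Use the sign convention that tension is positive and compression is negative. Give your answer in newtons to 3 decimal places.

N=7 nodes, M=11 members, R=3 reactions → 2N=14, M+R=14
member 0 (0-1): L=1.4060, (cx,cy)=(0.2482,0.9687)
member 1 (0-2): L=0.6650, (cx,cy)=(1.0000,0.0000)
member 2 (1-2): L=1.3982, (cx,cy)=(0.2260,-0.9741)
member 3 (1-3): L=0.6828, (cx,cy)=(0.9901,0.1406)
member 4 (2-3): L=1.5018, (cx,cy)=(0.2397,0.9708)
member 5 (2-4): L=0.7160, (cx,cy)=(1.0000,0.0000)
member 6 (3-4): L=1.5008, (cx,cy)=(0.2372,-0.9715)
member 7 (3-5): L=0.7717, (cx,cy)=(0.9953,0.0972)
member 8 (4-5): L=1.5874, (cx,cy)=(0.2595,0.9657)
member 9 (4-6): L=0.7190, (cx,cy)=(1.0000,0.0000)
member 10 (5-6): L=1.5634, (cx,cy)=(0.1964,-0.9805)
solve A·x = −loads:
  F[0-1] = -890.1869 N (compression)
  F[0-2] = -1818.4966 N (compression)
  F[1-2] = +716.2701 N (tension)
  F[1-3] = +432.7119 N (tension)
  F[2-3] = -495.2980 N (compression)
  F[2-4] = -309.6834 N (compression)
  F[3-4] = +452.6930 N (tension)
  F[3-5] = +203.2662 N (tension)
  F[4-5] = -455.3786 N (compression)
  F[4-6] = -84.1130 N (compression)
  F[5-6] = +428.3566 N (tension)
  Rx@0 = +2039.4600 N
  Ry@0 = +862.3271 N
  Ry@6 = -420.0171 N

716.270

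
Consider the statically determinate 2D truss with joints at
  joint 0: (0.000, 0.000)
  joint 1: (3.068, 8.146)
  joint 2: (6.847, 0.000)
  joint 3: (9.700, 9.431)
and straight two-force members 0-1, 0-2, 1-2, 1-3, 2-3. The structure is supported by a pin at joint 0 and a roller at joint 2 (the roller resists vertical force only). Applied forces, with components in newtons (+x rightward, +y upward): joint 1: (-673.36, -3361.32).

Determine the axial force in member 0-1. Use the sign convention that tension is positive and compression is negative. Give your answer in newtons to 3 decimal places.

-2838.439

N=4 nodes, M=5 members, R=3 reactions → 2N=8, M+R=8
member 0 (0-1): L=8.7046, (cx,cy)=(0.3525,0.9358)
member 1 (0-2): L=6.8470, (cx,cy)=(1.0000,0.0000)
member 2 (1-2): L=8.9799, (cx,cy)=(0.4208,-0.9071)
member 3 (1-3): L=6.7553, (cx,cy)=(0.9817,0.1902)
member 4 (2-3): L=9.8531, (cx,cy)=(0.2896,0.9572)
solve A·x = −loads:
  F[0-1] = -2838.4391 N (compression)
  F[0-2] = +327.0694 N (tension)
  F[1-2] = -777.2011 N (compression)
  F[1-3] = -0.0000 N (compression)
  F[2-3] = -0.0000 N (compression)
  Rx@0 = +673.3600 N
  Ry@0 = +2656.2902 N
  Ry@2 = +705.0298 N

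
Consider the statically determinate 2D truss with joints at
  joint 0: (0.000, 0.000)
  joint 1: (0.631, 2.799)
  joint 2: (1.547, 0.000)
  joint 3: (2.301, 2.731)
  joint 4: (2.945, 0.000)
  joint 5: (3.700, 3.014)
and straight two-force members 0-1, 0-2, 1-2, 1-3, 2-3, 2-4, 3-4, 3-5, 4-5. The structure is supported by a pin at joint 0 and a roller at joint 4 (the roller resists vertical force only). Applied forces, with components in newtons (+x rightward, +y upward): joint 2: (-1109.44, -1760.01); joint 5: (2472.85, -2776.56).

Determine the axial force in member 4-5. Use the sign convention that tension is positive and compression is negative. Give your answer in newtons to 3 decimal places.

N=6 nodes, M=9 members, R=3 reactions → 2N=12, M+R=12
member 0 (0-1): L=2.8692, (cx,cy)=(0.2199,0.9755)
member 1 (0-2): L=1.5470, (cx,cy)=(1.0000,0.0000)
member 2 (1-2): L=2.9451, (cx,cy)=(0.3110,-0.9504)
member 3 (1-3): L=1.6714, (cx,cy)=(0.9992,-0.0407)
member 4 (2-3): L=2.8332, (cx,cy)=(0.2661,0.9639)
member 5 (2-4): L=1.3980, (cx,cy)=(1.0000,0.0000)
member 6 (3-4): L=2.8059, (cx,cy)=(0.2295,-0.9733)
member 7 (3-5): L=1.4273, (cx,cy)=(0.9801,0.1983)
member 8 (4-5): L=3.1071, (cx,cy)=(0.2430,0.9700)
solve A·x = −loads:
  F[0-1] = +2467.5331 N (tension)
  F[0-2] = +820.7537 N (tension)
  F[1-2] = -2590.5151 N (compression)
  F[1-3] = +1349.4961 N (tension)
  F[2-3] = +4379.9958 N (tension)
  F[2-4] = -41.1883 N (compression)
  F[3-4] = -3587.7775 N (compression)
  F[3-5] = +3405.0916 N (tension)
  F[4-5] = -3558.3399 N (compression)
  Rx@0 = -1363.4100 N
  Ry@0 = -2407.1235 N
  Ry@4 = +6943.6935 N

-3558.340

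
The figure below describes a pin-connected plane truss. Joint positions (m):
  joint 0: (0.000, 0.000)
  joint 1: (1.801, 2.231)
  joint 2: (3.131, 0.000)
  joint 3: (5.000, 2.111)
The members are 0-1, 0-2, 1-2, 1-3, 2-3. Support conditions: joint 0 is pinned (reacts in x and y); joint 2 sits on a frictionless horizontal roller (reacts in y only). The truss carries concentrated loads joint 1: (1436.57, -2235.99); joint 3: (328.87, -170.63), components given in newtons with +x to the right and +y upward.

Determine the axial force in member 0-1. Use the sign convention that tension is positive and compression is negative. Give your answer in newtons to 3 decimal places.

N=4 nodes, M=5 members, R=3 reactions → 2N=8, M+R=8
member 0 (0-1): L=2.8672, (cx,cy)=(0.6281,0.7781)
member 1 (0-2): L=3.1310, (cx,cy)=(1.0000,0.0000)
member 2 (1-2): L=2.5974, (cx,cy)=(0.5121,-0.8590)
member 3 (1-3): L=3.2012, (cx,cy)=(0.9993,-0.0375)
member 4 (2-3): L=2.8195, (cx,cy)=(0.6629,0.7487)
solve A·x = −loads:
  F[0-1] = +510.7335 N (tension)
  F[0-2] = +1444.6308 N (tension)
  F[1-2] = -3086.1148 N (compression)
  F[1-3] = +464.8389 N (tension)
  F[2-3] = -204.6233 N (compression)
  Rx@0 = -1765.4400 N
  Ry@0 = -397.4043 N
  Ry@2 = +2804.0243 N

510.734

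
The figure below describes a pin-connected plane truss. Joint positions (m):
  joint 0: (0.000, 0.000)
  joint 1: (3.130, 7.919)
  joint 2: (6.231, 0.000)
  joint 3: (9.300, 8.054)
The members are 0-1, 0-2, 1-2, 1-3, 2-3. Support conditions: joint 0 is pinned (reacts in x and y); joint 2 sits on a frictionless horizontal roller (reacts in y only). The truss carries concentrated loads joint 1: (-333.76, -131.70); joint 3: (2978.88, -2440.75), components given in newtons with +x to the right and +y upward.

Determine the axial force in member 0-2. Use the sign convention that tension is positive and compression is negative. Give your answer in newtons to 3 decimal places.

841.645

N=4 nodes, M=5 members, R=3 reactions → 2N=8, M+R=8
member 0 (0-1): L=8.5151, (cx,cy)=(0.3676,0.9300)
member 1 (0-2): L=6.2310, (cx,cy)=(1.0000,0.0000)
member 2 (1-2): L=8.5045, (cx,cy)=(0.3646,-0.9312)
member 3 (1-3): L=6.1715, (cx,cy)=(0.9998,0.0219)
member 4 (2-3): L=8.6189, (cx,cy)=(0.3561,0.9345)
solve A·x = −loads:
  F[0-1] = +4906.3343 N (tension)
  F[0-2] = +841.6450 N (tension)
  F[1-2] = -4949.0307 N (compression)
  F[1-3] = +3942.7429 N (tension)
  F[2-3] = -2704.2424 N (compression)
  Rx@0 = -2645.1200 N
  Ry@0 = -4562.8493 N
  Ry@2 = +7135.2993 N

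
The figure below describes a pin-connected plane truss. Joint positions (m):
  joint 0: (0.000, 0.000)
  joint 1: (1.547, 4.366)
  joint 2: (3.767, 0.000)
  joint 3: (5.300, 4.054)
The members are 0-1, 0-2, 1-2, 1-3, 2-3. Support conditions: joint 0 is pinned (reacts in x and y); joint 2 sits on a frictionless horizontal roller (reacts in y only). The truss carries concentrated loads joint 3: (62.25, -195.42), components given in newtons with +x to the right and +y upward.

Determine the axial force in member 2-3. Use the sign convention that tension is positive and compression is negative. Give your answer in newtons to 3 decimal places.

-197.193

N=4 nodes, M=5 members, R=3 reactions → 2N=8, M+R=8
member 0 (0-1): L=4.6320, (cx,cy)=(0.3340,0.9426)
member 1 (0-2): L=3.7670, (cx,cy)=(1.0000,0.0000)
member 2 (1-2): L=4.8980, (cx,cy)=(0.4532,-0.8914)
member 3 (1-3): L=3.7659, (cx,cy)=(0.9966,-0.0828)
member 4 (2-3): L=4.3342, (cx,cy)=(0.3537,0.9354)
solve A·x = −loads:
  F[0-1] = +155.4457 N (tension)
  F[0-2] = +10.3338 N (tension)
  F[1-2] = -176.6838 N (compression)
  F[1-3] = +132.4529 N (tension)
  F[2-3] = -197.1935 N (compression)
  Rx@0 = -62.2500 N
  Ry@0 = -146.5199 N
  Ry@2 = +341.9399 N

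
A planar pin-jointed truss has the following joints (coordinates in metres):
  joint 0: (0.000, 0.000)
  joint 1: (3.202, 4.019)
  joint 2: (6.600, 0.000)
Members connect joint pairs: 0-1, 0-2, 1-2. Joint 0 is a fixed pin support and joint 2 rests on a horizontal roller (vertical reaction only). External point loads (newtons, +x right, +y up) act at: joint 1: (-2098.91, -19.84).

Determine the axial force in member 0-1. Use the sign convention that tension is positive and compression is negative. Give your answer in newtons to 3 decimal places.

N=3 nodes, M=3 members, R=3 reactions → 2N=6, M+R=6
member 0 (0-1): L=5.1386, (cx,cy)=(0.6231,0.7821)
member 1 (0-2): L=6.6000, (cx,cy)=(1.0000,0.0000)
member 2 (1-2): L=5.2630, (cx,cy)=(0.6456,-0.7636)
solve A·x = −loads:
  F[0-1] = -1647.2192 N (compression)
  F[0-2] = -1072.4825 N (compression)
  F[1-2] = +1661.1048 N (tension)
  Rx@0 = +2098.9100 N
  Ry@0 = +1288.3236 N
  Ry@2 = -1268.4836 N

-1647.219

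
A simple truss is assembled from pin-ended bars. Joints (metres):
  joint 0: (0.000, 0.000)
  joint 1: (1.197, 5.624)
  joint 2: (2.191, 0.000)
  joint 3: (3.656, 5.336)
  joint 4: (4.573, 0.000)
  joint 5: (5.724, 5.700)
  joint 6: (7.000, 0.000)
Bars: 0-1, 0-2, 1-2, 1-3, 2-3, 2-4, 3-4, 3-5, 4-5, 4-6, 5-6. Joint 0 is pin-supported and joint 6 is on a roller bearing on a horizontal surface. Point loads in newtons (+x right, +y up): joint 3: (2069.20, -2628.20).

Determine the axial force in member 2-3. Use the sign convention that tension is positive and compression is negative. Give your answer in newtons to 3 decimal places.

N=7 nodes, M=11 members, R=3 reactions → 2N=14, M+R=14
member 0 (0-1): L=5.7500, (cx,cy)=(0.2082,0.9781)
member 1 (0-2): L=2.1910, (cx,cy)=(1.0000,0.0000)
member 2 (1-2): L=5.7112, (cx,cy)=(0.1740,-0.9847)
member 3 (1-3): L=2.4758, (cx,cy)=(0.9932,-0.1163)
member 4 (2-3): L=5.5335, (cx,cy)=(0.2648,0.9643)
member 5 (2-4): L=2.3820, (cx,cy)=(1.0000,0.0000)
member 6 (3-4): L=5.4142, (cx,cy)=(0.1694,-0.9856)
member 7 (3-5): L=2.0998, (cx,cy)=(0.9849,0.1734)
member 8 (4-5): L=5.8150, (cx,cy)=(0.1979,0.9802)
member 9 (4-6): L=2.4270, (cx,cy)=(1.0000,0.0000)
member 10 (5-6): L=5.8411, (cx,cy)=(0.2185,-0.9758)
solve A·x = −loads:
  F[0-1] = +329.0008 N (tension)
  F[0-2] = +2000.7103 N (tension)
  F[1-2] = -342.0058 N (compression)
  F[1-3] = +128.8891 N (tension)
  F[2-3] = +349.2485 N (tension)
  F[2-4] = +1848.7212 N (tension)
  F[3-4] = -3225.8339 N (compression)
  F[3-5] = -1322.3863 N (compression)
  F[4-5] = +3243.3994 N (tension)
  F[4-6] = +660.3844 N (tension)
  F[5-6] = -3023.0061 N (compression)
  Rx@0 = -2069.2000 N
  Ry@0 = -321.7929 N
  Ry@6 = +2949.9929 N

349.249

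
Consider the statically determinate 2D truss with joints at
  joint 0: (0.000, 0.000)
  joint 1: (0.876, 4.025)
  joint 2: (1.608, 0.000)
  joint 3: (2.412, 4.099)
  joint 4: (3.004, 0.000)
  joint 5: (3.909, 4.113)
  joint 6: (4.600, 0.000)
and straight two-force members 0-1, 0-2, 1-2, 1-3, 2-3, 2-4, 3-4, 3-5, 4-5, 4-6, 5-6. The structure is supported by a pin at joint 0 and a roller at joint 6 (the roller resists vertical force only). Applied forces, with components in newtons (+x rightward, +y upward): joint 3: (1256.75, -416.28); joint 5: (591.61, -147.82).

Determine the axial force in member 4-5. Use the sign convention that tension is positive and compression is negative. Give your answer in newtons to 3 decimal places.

1890.484

N=7 nodes, M=11 members, R=3 reactions → 2N=14, M+R=14
member 0 (0-1): L=4.1192, (cx,cy)=(0.2127,0.9771)
member 1 (0-2): L=1.6080, (cx,cy)=(1.0000,0.0000)
member 2 (1-2): L=4.0910, (cx,cy)=(0.1789,-0.9839)
member 3 (1-3): L=1.5378, (cx,cy)=(0.9988,0.0481)
member 4 (2-3): L=4.1771, (cx,cy)=(0.1925,0.9813)
member 5 (2-4): L=1.3960, (cx,cy)=(1.0000,0.0000)
member 6 (3-4): L=4.1415, (cx,cy)=(0.1429,-0.9897)
member 7 (3-5): L=1.4971, (cx,cy)=(1.0000,0.0094)
member 8 (4-5): L=4.2114, (cx,cy)=(0.2149,0.9766)
member 9 (4-6): L=1.5960, (cx,cy)=(1.0000,0.0000)
member 10 (5-6): L=4.1706, (cx,cy)=(0.1657,-0.9862)
solve A·x = −loads:
  F[0-1] = +1462.0842 N (tension)
  F[0-2] = +1537.4311 N (tension)
  F[1-2] = -1424.3687 N (compression)
  F[1-3] = +566.4453 N (tension)
  F[2-3] = +1428.0856 N (tension)
  F[2-4] = +1007.6963 N (tension)
  F[3-4] = -1865.4744 N (compression)
  F[3-5] = -149.4375 N (compression)
  F[4-5] = +1890.4844 N (tension)
  F[4-6] = +334.7881 N (tension)
  F[5-6] = -2020.6676 N (compression)
  Rx@0 = -1848.3600 N
  Ry@0 = -1428.6404 N
  Ry@6 = +1992.7404 N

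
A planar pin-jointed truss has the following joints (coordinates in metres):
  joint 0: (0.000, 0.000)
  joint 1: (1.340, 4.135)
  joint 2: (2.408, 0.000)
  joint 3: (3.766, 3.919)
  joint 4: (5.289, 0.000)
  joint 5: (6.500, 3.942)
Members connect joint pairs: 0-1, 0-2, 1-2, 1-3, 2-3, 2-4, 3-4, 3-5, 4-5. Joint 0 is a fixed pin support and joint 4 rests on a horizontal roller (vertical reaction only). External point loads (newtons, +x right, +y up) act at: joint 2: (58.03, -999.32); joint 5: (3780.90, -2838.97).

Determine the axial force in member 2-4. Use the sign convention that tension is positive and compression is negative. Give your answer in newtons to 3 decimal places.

625.096

N=6 nodes, M=9 members, R=3 reactions → 2N=12, M+R=12
member 0 (0-1): L=4.3467, (cx,cy)=(0.3083,0.9513)
member 1 (0-2): L=2.4080, (cx,cy)=(1.0000,0.0000)
member 2 (1-2): L=4.2707, (cx,cy)=(0.2501,-0.9682)
member 3 (1-3): L=2.4356, (cx,cy)=(0.9961,-0.0887)
member 4 (2-3): L=4.1476, (cx,cy)=(0.3274,0.9449)
member 5 (2-4): L=2.8810, (cx,cy)=(1.0000,0.0000)
member 6 (3-4): L=4.2045, (cx,cy)=(0.3622,-0.9321)
member 7 (3-5): L=2.7341, (cx,cy)=(1.0000,0.0084)
member 8 (4-5): L=4.1238, (cx,cy)=(0.2937,0.9559)
solve A·x = −loads:
  F[0-1] = +3073.3492 N (tension)
  F[0-2] = +2891.4790 N (tension)
  F[1-2] = -3179.8589 N (compression)
  F[1-3] = +1749.5520 N (tension)
  F[2-3] = +4316.0429 N (tension)
  F[2-4] = +625.0961 N (tension)
  F[3-4] = -4166.7016 N (compression)
  F[3-5] = +4665.2657 N (tension)
  F[4-5] = -3010.9692 N (compression)
  Rx@0 = -3838.9300 N
  Ry@0 = -2923.6641 N
  Ry@4 = +6761.9541 N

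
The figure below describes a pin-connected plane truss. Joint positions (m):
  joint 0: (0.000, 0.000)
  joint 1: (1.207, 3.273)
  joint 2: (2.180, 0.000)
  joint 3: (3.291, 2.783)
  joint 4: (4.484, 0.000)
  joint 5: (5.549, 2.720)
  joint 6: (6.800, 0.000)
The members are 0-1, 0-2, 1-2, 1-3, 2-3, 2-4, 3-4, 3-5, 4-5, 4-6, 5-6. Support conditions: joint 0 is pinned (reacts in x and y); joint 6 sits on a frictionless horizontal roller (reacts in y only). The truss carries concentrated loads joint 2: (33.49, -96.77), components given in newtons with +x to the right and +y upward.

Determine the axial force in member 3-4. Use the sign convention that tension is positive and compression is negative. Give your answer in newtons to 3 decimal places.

-32.960

N=7 nodes, M=11 members, R=3 reactions → 2N=14, M+R=14
member 0 (0-1): L=3.4885, (cx,cy)=(0.3460,0.9382)
member 1 (0-2): L=2.1800, (cx,cy)=(1.0000,0.0000)
member 2 (1-2): L=3.4146, (cx,cy)=(0.2850,-0.9585)
member 3 (1-3): L=2.1408, (cx,cy)=(0.9735,-0.2289)
member 4 (2-3): L=2.9966, (cx,cy)=(0.3708,0.9287)
member 5 (2-4): L=2.3040, (cx,cy)=(1.0000,0.0000)
member 6 (3-4): L=3.0279, (cx,cy)=(0.3940,-0.9191)
member 7 (3-5): L=2.2589, (cx,cy)=(0.9996,-0.0279)
member 8 (4-5): L=2.9211, (cx,cy)=(0.3646,0.9312)
member 9 (4-6): L=2.3160, (cx,cy)=(1.0000,0.0000)
member 10 (5-6): L=2.9939, (cx,cy)=(0.4179,-0.9085)
solve A·x = −loads:
  F[0-1] = -70.0748 N (compression)
  F[0-2] = +57.7357 N (tension)
  F[1-2] = +80.1393 N (tension)
  F[1-3] = -48.3658 N (compression)
  F[2-3] = +21.4844 N (tension)
  F[2-4] = +39.1164 N (tension)
  F[3-4] = -32.9604 N (compression)
  F[3-5] = -26.1402 N (compression)
  F[4-5] = +32.5337 N (tension)
  F[4-6] = +14.2684 N (tension)
  F[5-6] = -34.1473 N (compression)
  Rx@0 = -33.4900 N
  Ry@0 = +65.7467 N
  Ry@6 = +31.0233 N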